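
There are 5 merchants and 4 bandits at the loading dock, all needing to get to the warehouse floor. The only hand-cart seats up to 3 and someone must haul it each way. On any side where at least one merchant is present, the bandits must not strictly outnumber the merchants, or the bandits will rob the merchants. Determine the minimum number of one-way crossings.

7

Counting alone: each trip to the warehouse floor takes at most 3 across and each return brings at least 1 back, so after t trips out (and t−1 returns) at most 3t − (t−1) of the 9 are across; that first reaches 9 at t = 4, so at least 7 crossings are needed.
The plan below uses exactly 7 crossings, so it is optimal:
1. 3 bandits → the warehouse floor.  (the loading dock: 5M 1B; the warehouse floor: 0M 3B)
2. 1 bandit ← the loading dock.  (the loading dock: 5M 2B; the warehouse floor: 0M 2B)
3. 3 merchants → the warehouse floor.  (the loading dock: 2M 2B; the warehouse floor: 3M 2B)
4. 1 merchant ← the loading dock.  (the loading dock: 3M 2B; the warehouse floor: 2M 2B)
5. 2 merchants and 1 bandit → the warehouse floor.  (the loading dock: 1M 1B; the warehouse floor: 4M 3B)
6. 1 merchant ← the loading dock.  (the loading dock: 2M 1B; the warehouse floor: 3M 3B)
7. 2 merchants and 1 bandit → the warehouse floor.  (the loading dock: 0M 0B; the warehouse floor: 5M 4B)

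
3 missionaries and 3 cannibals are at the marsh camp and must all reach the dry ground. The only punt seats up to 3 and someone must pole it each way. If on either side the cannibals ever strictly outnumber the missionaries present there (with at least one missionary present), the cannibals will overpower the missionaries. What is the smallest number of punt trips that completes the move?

5

Counting alone: each trip to the dry ground takes at most 3 across and each return brings at least 1 back, so after t trips out (and t−1 returns) at most 3t − (t−1) of the 6 are across; that first reaches 6 at t = 3, so at least 5 crossings are needed.
The plan below uses exactly 5 crossings, so it is optimal:
1. 2 cannibals → the dry ground.  (the marsh camp: 3M 1C; the dry ground: 0M 2C)
2. 1 cannibal ← the marsh camp.  (the marsh camp: 3M 2C; the dry ground: 0M 1C)
3. 3 missionaries → the dry ground.  (the marsh camp: 0M 2C; the dry ground: 3M 1C)
4. 1 cannibal ← the marsh camp.  (the marsh camp: 0M 3C; the dry ground: 3M 0C)
5. 3 cannibals → the dry ground.  (the marsh camp: 0M 0C; the dry ground: 3M 3C)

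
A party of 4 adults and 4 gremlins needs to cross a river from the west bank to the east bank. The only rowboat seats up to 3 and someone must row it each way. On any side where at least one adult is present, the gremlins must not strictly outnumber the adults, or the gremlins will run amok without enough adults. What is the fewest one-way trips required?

Counting alone: each trip to the east bank takes at most 3 across and each return brings at least 1 back, so after t trips out (and t−1 returns) at most 3t − (t−1) of the 8 are across; that first reaches 8 at t = 4, so at least 7 crossings are needed.
The safety rule pushes this higher. Following every safe sequence of crossings, the most of the 8 that can be at the east bank as the rowboat arrives there on crossing 7 is 7 — never all 8.
So no plan with fewer than 9 crossings exists, and this one achieves 9:
1. 2 gremlins → the east bank.  (the west bank: 4A 2G; the east bank: 0A 2G)
2. 1 gremlin ← the west bank.  (the west bank: 4A 3G; the east bank: 0A 1G)
3. 3 gremlins → the east bank.  (the west bank: 4A 0G; the east bank: 0A 4G)
4. 1 gremlin ← the west bank.  (the west bank: 4A 1G; the east bank: 0A 3G)
5. 3 adults → the east bank.  (the west bank: 1A 1G; the east bank: 3A 3G)
6. 1 adult and 1 gremlin ← the west bank.  (the west bank: 2A 2G; the east bank: 2A 2G)
7. 2 adults → the east bank.  (the west bank: 0A 2G; the east bank: 4A 2G)
8. 1 gremlin ← the west bank.  (the west bank: 0A 3G; the east bank: 4A 1G)
9. 3 gremlins → the east bank.  (the west bank: 0A 0G; the east bank: 4A 4G)

9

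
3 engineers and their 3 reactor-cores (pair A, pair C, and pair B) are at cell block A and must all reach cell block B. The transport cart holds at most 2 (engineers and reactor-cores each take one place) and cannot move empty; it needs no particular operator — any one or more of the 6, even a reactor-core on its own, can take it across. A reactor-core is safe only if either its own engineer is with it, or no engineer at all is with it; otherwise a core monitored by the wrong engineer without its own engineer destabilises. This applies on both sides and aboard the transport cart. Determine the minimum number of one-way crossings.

Counting alone: each trip to cell block B takes at most 2 across and each return brings at least 1 back, so after t trips out (and t−1 returns) at most 2t − (t−1) of the 6 are across; that first reaches 6 at t = 5, so at least 9 crossings are needed.
The safety rule pushes this higher. Following every safe sequence of crossings, the most of the 6 that can be at cell block B as the transport cart arrives there on crossing 9 is 5 — never all 6.
So no plan with fewer than 11 crossings exists, and this one achieves 11:
1. engineer A and reactor-core A cross → cell block B.
2. engineer A crosses ← cell block A.
3. reactor-core B and reactor-core C cross → cell block B.
4. reactor-core A crosses ← cell block A.
5. engineer B and engineer C cross → cell block B.
6. engineer C and reactor-core C cross ← cell block A.
7. engineer A and engineer C cross → cell block B.
8. reactor-core B crosses ← cell block A.
9. reactor-core A and reactor-core C cross → cell block B.
10. engineer B crosses ← cell block A.
11. engineer B and reactor-core B cross → cell block B.

11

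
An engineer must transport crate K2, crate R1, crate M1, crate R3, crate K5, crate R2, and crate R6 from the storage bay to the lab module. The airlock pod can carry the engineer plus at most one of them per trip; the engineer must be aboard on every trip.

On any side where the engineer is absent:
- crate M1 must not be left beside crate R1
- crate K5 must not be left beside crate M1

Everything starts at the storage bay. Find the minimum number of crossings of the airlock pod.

Counting alone: the engineer can take at most 1 across per trip to the lab module, so moving all 7 needs at least 7 loaded trips out, with a return between consecutive ones — at least 13 crossings.
The safety rule pushes this higher. Following every safe sequence of crossings, the most of the 7 that can be at the lab module as the airlock pod arrives there on crossing 13 is 6 — never all 7.
So no plan with fewer than 15 crossings exists, and this one achieves 15:
1. Engineer goes to the lab module with crate M1.
2. Engineer goes back to the storage bay alone.
3. Engineer goes to the lab module with crate K2.
4. Engineer goes back to the storage bay alone.
5. Engineer goes to the lab module with crate R1.
6. Engineer goes back to the storage bay with crate M1.
7. Engineer goes to the lab module with crate K5.
8. Engineer goes back to the storage bay alone.
9. Engineer goes to the lab module with crate R3.
10. Engineer goes back to the storage bay alone.
11. Engineer goes to the lab module with crate R2.
12. Engineer goes back to the storage bay alone.
13. Engineer goes to the lab module with crate R6.
14. Engineer goes back to the storage bay alone.
15. Engineer goes to the lab module with crate M1.

15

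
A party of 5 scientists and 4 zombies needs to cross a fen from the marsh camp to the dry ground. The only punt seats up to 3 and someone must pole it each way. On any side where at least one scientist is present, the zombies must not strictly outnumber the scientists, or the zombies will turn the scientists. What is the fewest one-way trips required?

7

Counting alone: each trip to the dry ground takes at most 3 across and each return brings at least 1 back, so after t trips out (and t−1 returns) at most 3t − (t−1) of the 9 are across; that first reaches 9 at t = 4, so at least 7 crossings are needed.
The plan below uses exactly 7 crossings, so it is optimal:
1. 3 zombies → the dry ground.  (the marsh camp: 5S 1Z; the dry ground: 0S 3Z)
2. 1 zombie ← the marsh camp.  (the marsh camp: 5S 2Z; the dry ground: 0S 2Z)
3. 3 scientists → the dry ground.  (the marsh camp: 2S 2Z; the dry ground: 3S 2Z)
4. 1 scientist ← the marsh camp.  (the marsh camp: 3S 2Z; the dry ground: 2S 2Z)
5. 2 scientists and 1 zombie → the dry ground.  (the marsh camp: 1S 1Z; the dry ground: 4S 3Z)
6. 1 scientist ← the marsh camp.  (the marsh camp: 2S 1Z; the dry ground: 3S 3Z)
7. 2 scientists and 1 zombie → the dry ground.  (the marsh camp: 0S 0Z; the dry ground: 5S 4Z)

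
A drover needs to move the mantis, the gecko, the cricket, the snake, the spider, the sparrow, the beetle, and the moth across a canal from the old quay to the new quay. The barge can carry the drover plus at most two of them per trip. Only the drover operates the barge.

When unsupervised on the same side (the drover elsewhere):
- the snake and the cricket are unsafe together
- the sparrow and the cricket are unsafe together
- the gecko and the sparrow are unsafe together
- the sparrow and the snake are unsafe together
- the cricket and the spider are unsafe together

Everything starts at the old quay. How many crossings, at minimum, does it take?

13

Counting alone: the drover can take at most 2 across per trip to the new quay, so moving all 8 needs at least 4 loaded trips out, with a return between consecutive ones — at least 7 crossings.
The safety rule pushes this higher. Following every safe sequence of crossings, the most of the 8 that can be at the new quay as the barge arrives there on crossings 7, 9, 11 is 5, 6, 7 respectively — never all 8.
So no plan with fewer than 13 crossings exists, and this one achieves 13:
1. Drover goes to the new quay with the cricket and the sparrow.  [the old quay: the beetle, the gecko, the mantis, the moth, the snake, the spider | the new quay: the cricket, the sparrow]
2. Drover goes back to the old quay with the cricket.  [the old quay: the beetle, the cricket, the gecko, the mantis, the moth, the snake, the spider | the new quay: the sparrow]
3. Drover goes to the new quay with the cricket and the mantis.  [the old quay: the beetle, the gecko, the moth, the snake, the spider | the new quay: the cricket, the mantis, the sparrow]
4. Drover goes back to the old quay with the cricket.  [the old quay: the beetle, the cricket, the gecko, the moth, the snake, the spider | the new quay: the mantis, the sparrow]
5. Drover goes to the new quay with the cricket and the gecko.  [the old quay: the beetle, the moth, the snake, the spider | the new quay: the cricket, the gecko, the mantis, the sparrow]
6. Drover goes back to the old quay with the sparrow.  [the old quay: the beetle, the moth, the snake, the sparrow, the spider | the new quay: the cricket, the gecko, the mantis]
7. Drover goes to the new quay with the snake and the spider.  [the old quay: the beetle, the moth, the sparrow | the new quay: the cricket, the gecko, the mantis, the snake, the spider]
8. Drover goes back to the old quay with the cricket.  [the old quay: the beetle, the cricket, the moth, the sparrow | the new quay: the gecko, the mantis, the snake, the spider]
9. Drover goes to the new quay with the beetle and the cricket.  [the old quay: the moth, the sparrow | the new quay: the beetle, the cricket, the gecko, the mantis, the snake, the spider]
10. Drover goes back to the old quay with the cricket.  [the old quay: the cricket, the moth, the sparrow | the new quay: the beetle, the gecko, the mantis, the snake, the spider]
11. Drover goes to the new quay with the cricket and the moth.  [the old quay: the sparrow | the new quay: the beetle, the cricket, the gecko, the mantis, the moth, the snake, the spider]
12. Drover goes back to the old quay with the cricket.  [the old quay: the cricket, the sparrow | the new quay: the beetle, the gecko, the mantis, the moth, the snake, the spider]
13. Drover goes to the new quay with the cricket and the sparrow.  [the old quay: — | the new quay: the beetle, the cricket, the gecko, the mantis, the moth, the snake, the sparrow, the spider]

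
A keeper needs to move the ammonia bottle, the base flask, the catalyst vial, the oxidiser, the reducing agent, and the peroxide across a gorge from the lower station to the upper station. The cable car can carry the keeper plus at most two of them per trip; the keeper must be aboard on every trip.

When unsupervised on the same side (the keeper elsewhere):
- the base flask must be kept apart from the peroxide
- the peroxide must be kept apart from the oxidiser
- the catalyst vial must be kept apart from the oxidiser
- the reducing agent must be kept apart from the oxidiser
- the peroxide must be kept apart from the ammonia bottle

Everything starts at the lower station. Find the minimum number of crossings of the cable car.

Counting alone: the keeper can take at most 2 across per trip to the upper station, so moving all 6 needs at least 3 loaded trips out, with a return between consecutive ones — at least 5 crossings.
The safety rule pushes this higher. Following every safe sequence of crossings, the most of the 6 that can be at the upper station as the cable car arrives there on crossing 5 is 5 — never all 6.
So no plan with fewer than 7 crossings exists, and this one achieves 7:
1. Keeper goes to the upper station with the oxidiser and the peroxide.  [the lower station: the ammonia bottle, the base flask, the catalyst vial, the reducing agent | the upper station: the oxidiser, the peroxide]
2. Keeper goes back to the lower station with the oxidiser.  [the lower station: the ammonia bottle, the base flask, the catalyst vial, the oxidiser, the reducing agent | the upper station: the peroxide]
3. Keeper goes to the upper station with the catalyst vial and the reducing agent.  [the lower station: the ammonia bottle, the base flask, the oxidiser | the upper station: the catalyst vial, the peroxide, the reducing agent]
4. Keeper goes back to the lower station alone.  [the lower station: the ammonia bottle, the base flask, the oxidiser | the upper station: the catalyst vial, the peroxide, the reducing agent]
5. Keeper goes to the upper station with the ammonia bottle and the base flask.  [the lower station: the oxidiser | the upper station: the ammonia bottle, the base flask, the catalyst vial, the peroxide, the reducing agent]
6. Keeper goes back to the lower station with the peroxide.  [the lower station: the oxidiser, the peroxide | the upper station: the ammonia bottle, the base flask, the catalyst vial, the reducing agent]
7. Keeper goes to the upper station with the oxidiser and the peroxide.  [the lower station: — | the upper station: the ammonia bottle, the base flask, the catalyst vial, the oxidiser, the peroxide, the reducing agent]

7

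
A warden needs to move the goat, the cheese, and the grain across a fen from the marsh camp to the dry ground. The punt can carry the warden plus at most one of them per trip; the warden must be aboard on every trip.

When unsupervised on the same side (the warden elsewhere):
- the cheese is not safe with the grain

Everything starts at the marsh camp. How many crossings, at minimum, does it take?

5

Counting alone: the warden can take at most 1 across per trip to the dry ground, so moving all 3 needs at least 3 loaded trips out, with a return between consecutive ones — at least 5 crossings.
The plan below uses exactly 5 crossings, so it is optimal:
1. Warden goes to the dry ground with the cheese.  [the marsh camp: the goat, the grain | the dry ground: the cheese]
2. Warden goes back to the marsh camp alone.  [the marsh camp: the goat, the grain | the dry ground: the cheese]
3. Warden goes to the dry ground with the goat.  [the marsh camp: the grain | the dry ground: the cheese, the goat]
4. Warden goes back to the marsh camp alone.  [the marsh camp: the grain | the dry ground: the cheese, the goat]
5. Warden goes to the dry ground with the grain.  [the marsh camp: — | the dry ground: the cheese, the goat, the grain]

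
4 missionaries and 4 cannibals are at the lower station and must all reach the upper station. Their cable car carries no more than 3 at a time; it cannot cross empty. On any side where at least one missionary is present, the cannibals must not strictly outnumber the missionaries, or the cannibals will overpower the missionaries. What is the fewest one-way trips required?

Counting alone: each trip to the upper station takes at most 3 across and each return brings at least 1 back, so after t trips out (and t−1 returns) at most 3t − (t−1) of the 8 are across; that first reaches 8 at t = 4, so at least 7 crossings are needed.
The safety rule pushes this higher. Following every safe sequence of crossings, the most of the 8 that can be at the upper station as the cable car arrives there on crossing 7 is 7 — never all 8.
So no plan with fewer than 9 crossings exists, and this one achieves 9:
1. 2 cannibals → the upper station.  (the lower station: 4M 2C; the upper station: 0M 2C)
2. 1 cannibal ← the lower station.  (the lower station: 4M 3C; the upper station: 0M 1C)
3. 3 cannibals → the upper station.  (the lower station: 4M 0C; the upper station: 0M 4C)
4. 1 cannibal ← the lower station.  (the lower station: 4M 1C; the upper station: 0M 3C)
5. 3 missionaries → the upper station.  (the lower station: 1M 1C; the upper station: 3M 3C)
6. 1 missionary and 1 cannibal ← the lower station.  (the lower station: 2M 2C; the upper station: 2M 2C)
7. 2 missionaries → the upper station.  (the lower station: 0M 2C; the upper station: 4M 2C)
8. 1 cannibal ← the lower station.  (the lower station: 0M 3C; the upper station: 4M 1C)
9. 3 cannibals → the upper station.  (the lower station: 0M 0C; the upper station: 4M 4C)

9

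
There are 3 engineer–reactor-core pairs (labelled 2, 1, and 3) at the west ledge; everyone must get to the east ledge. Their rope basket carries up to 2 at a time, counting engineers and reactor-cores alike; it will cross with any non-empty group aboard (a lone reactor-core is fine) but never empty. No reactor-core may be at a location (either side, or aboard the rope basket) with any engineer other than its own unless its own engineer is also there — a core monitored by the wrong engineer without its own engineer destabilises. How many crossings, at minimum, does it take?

Counting alone: each trip to the east ledge takes at most 2 across and each return brings at least 1 back, so after t trips out (and t−1 returns) at most 2t − (t−1) of the 6 are across; that first reaches 6 at t = 5, so at least 9 crossings are needed.
The safety rule pushes this higher. Following every safe sequence of crossings, the most of the 6 that can be at the east ledge as the rope basket arrives there on crossing 9 is 5 — never all 6.
So no plan with fewer than 11 crossings exists, and this one achieves 11:
1. engineer 2 and reactor-core 2 cross → the east ledge.
2. engineer 2 crosses ← the west ledge.
3. reactor-core 1 and reactor-core 3 cross → the east ledge.
4. reactor-core 2 crosses ← the west ledge.
5. engineer 1 and engineer 3 cross → the east ledge.
6. engineer 1 and reactor-core 1 cross ← the west ledge.
7. engineer 1 and engineer 2 cross → the east ledge.
8. reactor-core 3 crosses ← the west ledge.
9. reactor-core 1 and reactor-core 2 cross → the east ledge.
10. engineer 3 crosses ← the west ledge.
11. engineer 3 and reactor-core 3 cross → the east ledge.

11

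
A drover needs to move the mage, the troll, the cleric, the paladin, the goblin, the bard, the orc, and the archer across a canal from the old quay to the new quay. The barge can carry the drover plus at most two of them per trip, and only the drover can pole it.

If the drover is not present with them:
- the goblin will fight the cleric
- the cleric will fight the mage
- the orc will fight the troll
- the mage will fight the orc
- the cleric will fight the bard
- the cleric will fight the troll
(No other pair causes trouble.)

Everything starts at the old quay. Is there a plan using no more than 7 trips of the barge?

No

Counting alone: the drover can take at most 2 across per trip to the new quay, so moving all 8 needs at least 4 loaded trips out, with a return between consecutive ones — at least 7 crossings.
The safety rule pushes this higher. Following every safe sequence of crossings, the most of the 8 that can be at the new quay as the barge arrives there on crossing 7 is 7 — never all 8.
So the move cannot be finished within 7 crossings. (The shortest complete plan takes 9:)
1. Drover goes to the new quay with the cleric and the orc.
2. Drover goes back to the old quay alone.
3. Drover goes to the new quay with the mage and the troll.
4. Drover goes back to the old quay with the cleric and the orc.
5. Drover goes to the new quay with the bard and the goblin.
6. Drover goes back to the old quay alone.
7. Drover goes to the new quay with the archer and the paladin.
8. Drover goes back to the old quay alone.
9. Drover goes to the new quay with the cleric and the orc.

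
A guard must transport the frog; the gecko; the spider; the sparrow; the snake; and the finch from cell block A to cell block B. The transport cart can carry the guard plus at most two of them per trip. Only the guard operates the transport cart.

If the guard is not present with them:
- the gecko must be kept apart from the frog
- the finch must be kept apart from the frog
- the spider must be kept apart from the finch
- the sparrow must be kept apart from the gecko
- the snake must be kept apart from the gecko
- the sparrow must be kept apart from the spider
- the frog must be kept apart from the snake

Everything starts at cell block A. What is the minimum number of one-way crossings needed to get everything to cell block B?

impossible

Whatever the first load, the items left behind include a forbidden pair without the guard. No opening move is safe, so no plan exists.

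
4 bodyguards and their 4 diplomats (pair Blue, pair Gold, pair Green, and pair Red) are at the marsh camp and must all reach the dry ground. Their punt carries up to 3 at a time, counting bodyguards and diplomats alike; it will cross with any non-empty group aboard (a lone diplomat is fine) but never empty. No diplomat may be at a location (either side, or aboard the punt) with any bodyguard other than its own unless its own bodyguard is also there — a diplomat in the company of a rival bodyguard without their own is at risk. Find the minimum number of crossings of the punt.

9

Counting alone: each trip to the dry ground takes at most 3 across and each return brings at least 1 back, so after t trips out (and t−1 returns) at most 3t − (t−1) of the 8 are across; that first reaches 8 at t = 4, so at least 7 crossings are needed.
The safety rule pushes this higher. Following every safe sequence of crossings, the most of the 8 that can be at the dry ground as the punt arrives there on crossing 7 is 7 — never all 8.
So no plan with fewer than 9 crossings exists, and this one achieves 9:
1. bodyguard Blue and diplomat Blue cross → the dry ground.
2. bodyguard Blue crosses ← the marsh camp.
3. bodyguard Blue, bodyguard Gold, and diplomat Gold cross → the dry ground.
4. bodyguard Blue and diplomat Blue cross ← the marsh camp.
5. bodyguard Blue, bodyguard Green, and bodyguard Red cross → the dry ground.
6. diplomat Gold crosses ← the marsh camp.
7. diplomat Blue and diplomat Gold cross → the dry ground.
8. diplomat Blue crosses ← the marsh camp.
9. diplomat Blue, diplomat Green, and diplomat Red cross → the dry ground.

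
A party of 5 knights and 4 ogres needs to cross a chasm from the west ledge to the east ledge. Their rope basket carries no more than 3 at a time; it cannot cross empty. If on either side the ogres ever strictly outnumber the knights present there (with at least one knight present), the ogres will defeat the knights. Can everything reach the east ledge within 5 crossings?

No

Counting alone: each trip to the east ledge takes at most 3 across and each return brings at least 1 back, so after t trips out (and t−1 returns) at most 3t − (t−1) of the 9 are across; that first reaches 9 at t = 4, so at least 7 crossings are needed.
Since 5 < 7, 5 crossings cannot be enough. (The shortest complete plan in fact takes 7:)
1. 3 ogres → the east ledge.  (the west ledge: 5K 1O; the east ledge: 0K 3O)
2. 1 ogre ← the west ledge.  (the west ledge: 5K 2O; the east ledge: 0K 2O)
3. 3 knights → the east ledge.  (the west ledge: 2K 2O; the east ledge: 3K 2O)
4. 1 knight ← the west ledge.  (the west ledge: 3K 2O; the east ledge: 2K 2O)
5. 2 knights and 1 ogre → the east ledge.  (the west ledge: 1K 1O; the east ledge: 4K 3O)
6. 1 knight ← the west ledge.  (the west ledge: 2K 1O; the east ledge: 3K 3O)
7. 2 knights and 1 ogre → the east ledge.  (the west ledge: 0K 0O; the east ledge: 5K 4O)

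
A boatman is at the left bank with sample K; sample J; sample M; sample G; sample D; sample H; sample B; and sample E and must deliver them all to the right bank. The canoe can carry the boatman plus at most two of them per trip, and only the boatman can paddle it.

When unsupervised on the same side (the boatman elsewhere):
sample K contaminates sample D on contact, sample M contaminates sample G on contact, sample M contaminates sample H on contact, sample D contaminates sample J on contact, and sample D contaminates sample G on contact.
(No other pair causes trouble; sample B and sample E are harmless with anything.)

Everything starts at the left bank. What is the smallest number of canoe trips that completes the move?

Counting alone: the boatman can take at most 2 across per trip to the right bank, so moving all 8 needs at least 4 loaded trips out, with a return between consecutive ones — at least 7 crossings.
The safety rule pushes this higher. Following every safe sequence of crossings, the most of the 8 that can be at the right bank as the canoe arrives there on crossing 7 is 7 — never all 8.
So no plan with fewer than 9 crossings exists, and this one achieves 9:
1. Boatman goes to the right bank with sample D and sample M.
2. Boatman goes back to the left bank alone.
3. Boatman goes to the right bank with sample J and sample K.
4. Boatman goes back to the left bank with sample D.
5. Boatman goes to the right bank with sample G and sample H.
6. Boatman goes back to the left bank with sample M.
7. Boatman goes to the right bank with sample B and sample E.
8. Boatman goes back to the left bank alone.
9. Boatman goes to the right bank with sample D and sample M.

9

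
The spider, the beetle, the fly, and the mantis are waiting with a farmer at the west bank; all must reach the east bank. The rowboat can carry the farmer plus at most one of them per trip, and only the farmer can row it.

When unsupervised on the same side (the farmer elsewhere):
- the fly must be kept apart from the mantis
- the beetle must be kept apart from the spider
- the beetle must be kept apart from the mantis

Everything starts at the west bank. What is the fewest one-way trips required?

Whatever the first load, the items left behind include a forbidden pair without the farmer. No opening move is safe, so no plan exists.

impossible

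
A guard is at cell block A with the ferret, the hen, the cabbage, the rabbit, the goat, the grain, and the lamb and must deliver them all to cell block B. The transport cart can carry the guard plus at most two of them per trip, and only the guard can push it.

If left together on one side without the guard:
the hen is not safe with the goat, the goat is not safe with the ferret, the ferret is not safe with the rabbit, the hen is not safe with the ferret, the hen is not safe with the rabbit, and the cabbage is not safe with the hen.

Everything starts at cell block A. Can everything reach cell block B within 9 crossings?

No

Counting alone: the guard can take at most 2 across per trip to cell block B, so moving all 7 needs at least 4 loaded trips out, with a return between consecutive ones — at least 7 crossings.
The safety rule pushes this higher. Following every safe sequence of crossings, the most of the 7 that can be at cell block B as the transport cart arrives there on crossings 7, 9 is 5, 6 respectively — never all 7.
So the move cannot be finished within 9 crossings. (The shortest complete plan takes 11:)
1. Guard goes to cell block B with the ferret and the hen.  [cell block A: the cabbage, the goat, the grain, the lamb, the rabbit | cell block B: the ferret, the hen]
2. Guard goes back to cell block A with the ferret.  [cell block A: the cabbage, the ferret, the goat, the grain, the lamb, the rabbit | cell block B: the hen]
3. Guard goes to cell block B with the cabbage and the ferret.  [cell block A: the goat, the grain, the lamb, the rabbit | cell block B: the cabbage, the ferret, the hen]
4. Guard goes back to cell block A with the hen.  [cell block A: the goat, the grain, the hen, the lamb, the rabbit | cell block B: the cabbage, the ferret]
5. Guard goes to cell block B with the grain and the hen.  [cell block A: the goat, the lamb, the rabbit | cell block B: the cabbage, the ferret, the grain, the hen]
6. Guard goes back to cell block A with the hen.  [cell block A: the goat, the hen, the lamb, the rabbit | cell block B: the cabbage, the ferret, the grain]
7. Guard goes to cell block B with the hen and the lamb.  [cell block A: the goat, the rabbit | cell block B: the cabbage, the ferret, the grain, the hen, the lamb]
8. Guard goes back to cell block A with the hen.  [cell block A: the goat, the hen, the rabbit | cell block B: the cabbage, the ferret, the grain, the lamb]
9. Guard goes to cell block B with the goat and the rabbit.  [cell block A: the hen | cell block B: the cabbage, the ferret, the goat, the grain, the lamb, the rabbit]
10. Guard goes back to cell block A with the ferret.  [cell block A: the ferret, the hen | cell block B: the cabbage, the goat, the grain, the lamb, the rabbit]
11. Guard goes to cell block B with the ferret and the hen.  [cell block A: — | cell block B: the cabbage, the ferret, the goat, the grain, the hen, the lamb, the rabbit]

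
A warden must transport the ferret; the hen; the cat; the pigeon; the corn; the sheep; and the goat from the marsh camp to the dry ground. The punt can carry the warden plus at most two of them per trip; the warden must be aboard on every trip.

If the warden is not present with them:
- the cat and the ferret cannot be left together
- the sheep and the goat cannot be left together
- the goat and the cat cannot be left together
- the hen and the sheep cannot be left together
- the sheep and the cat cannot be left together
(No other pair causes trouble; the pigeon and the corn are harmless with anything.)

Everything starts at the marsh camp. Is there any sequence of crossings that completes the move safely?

Yes

1. Warden goes to the dry ground with the cat and the sheep.
2. Warden goes back to the marsh camp with the cat.
3. Warden goes to the dry ground with the cat and the ferret.
4. Warden goes back to the marsh camp with the cat.
5. Warden goes to the dry ground with the goat and the hen.
6. Warden goes back to the marsh camp with the sheep.
7. Warden goes to the dry ground with the cat and the pigeon.
8. Warden goes back to the marsh camp with the cat.
9. Warden goes to the dry ground with the cat and the corn.
10. Warden goes back to the marsh camp with the cat.
11. Warden goes to the dry ground with the cat and the sheep.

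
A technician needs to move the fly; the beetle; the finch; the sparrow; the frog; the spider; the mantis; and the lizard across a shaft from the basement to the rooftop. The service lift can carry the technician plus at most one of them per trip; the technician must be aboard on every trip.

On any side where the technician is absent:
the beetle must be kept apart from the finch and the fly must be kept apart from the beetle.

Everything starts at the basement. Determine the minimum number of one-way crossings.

17

Counting alone: the technician can take at most 1 across per trip to the rooftop, so moving all 8 needs at least 8 loaded trips out, with a return between consecutive ones — at least 15 crossings.
The safety rule pushes this higher. Following every safe sequence of crossings, the most of the 8 that can be at the rooftop as the service lift arrives there on crossing 15 is 7 — never all 8.
So no plan with fewer than 17 crossings exists, and this one achieves 17:
1. Technician goes to the rooftop with the beetle.  [the basement: the finch, the fly, the frog, the lizard, the mantis, the sparrow, the spider | the rooftop: the beetle]
2. Technician goes back to the basement alone.  [the basement: the finch, the fly, the frog, the lizard, the mantis, the sparrow, the spider | the rooftop: the beetle]
3. Technician goes to the rooftop with the fly.  [the basement: the finch, the frog, the lizard, the mantis, the sparrow, the spider | the rooftop: the beetle, the fly]
4. Technician goes back to the basement with the beetle.  [the basement: the beetle, the finch, the frog, the lizard, the mantis, the sparrow, the spider | the rooftop: the fly]
5. Technician goes to the rooftop with the finch.  [the basement: the beetle, the frog, the lizard, the mantis, the sparrow, the spider | the rooftop: the finch, the fly]
6. Technician goes back to the basement alone.  [the basement: the beetle, the frog, the lizard, the mantis, the sparrow, the spider | the rooftop: the finch, the fly]
7. Technician goes to the rooftop with the sparrow.  [the basement: the beetle, the frog, the lizard, the mantis, the spider | the rooftop: the finch, the fly, the sparrow]
8. Technician goes back to the basement alone.  [the basement: the beetle, the frog, the lizard, the mantis, the spider | the rooftop: the finch, the fly, the sparrow]
9. Technician goes to the rooftop with the frog.  [the basement: the beetle, the lizard, the mantis, the spider | the rooftop: the finch, the fly, the frog, the sparrow]
10. Technician goes back to the basement alone.  [the basement: the beetle, the lizard, the mantis, the spider | the rooftop: the finch, the fly, the frog, the sparrow]
11. Technician goes to the rooftop with the spider.  [the basement: the beetle, the lizard, the mantis | the rooftop: the finch, the fly, the frog, the sparrow, the spider]
12. Technician goes back to the basement alone.  [the basement: the beetle, the lizard, the mantis | the rooftop: the finch, the fly, the frog, the sparrow, the spider]
13. Technician goes to the rooftop with the mantis.  [the basement: the beetle, the lizard | the rooftop: the finch, the fly, the frog, the mantis, the sparrow, the spider]
14. Technician goes back to the basement alone.  [the basement: the beetle, the lizard | the rooftop: the finch, the fly, the frog, the mantis, the sparrow, the spider]
15. Technician goes to the rooftop with the lizard.  [the basement: the beetle | the rooftop: the finch, the fly, the frog, the lizard, the mantis, the sparrow, the spider]
16. Technician goes back to the basement alone.  [the basement: the beetle | the rooftop: the finch, the fly, the frog, the lizard, the mantis, the sparrow, the spider]
17. Technician goes to the rooftop with the beetle.  [the basement: — | the rooftop: the beetle, the finch, the fly, the frog, the lizard, the mantis, the sparrow, the spider]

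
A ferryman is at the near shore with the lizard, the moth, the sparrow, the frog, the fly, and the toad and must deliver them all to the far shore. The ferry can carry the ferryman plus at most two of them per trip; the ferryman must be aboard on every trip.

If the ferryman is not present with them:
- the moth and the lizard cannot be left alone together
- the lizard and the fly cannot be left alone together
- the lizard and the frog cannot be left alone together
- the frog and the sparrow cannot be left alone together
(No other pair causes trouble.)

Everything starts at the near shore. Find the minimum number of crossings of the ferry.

7

Counting alone: the ferryman can take at most 2 across per trip to the far shore, so moving all 6 needs at least 3 loaded trips out, with a return between consecutive ones — at least 5 crossings.
The safety rule pushes this higher. Following every safe sequence of crossings, the most of the 6 that can be at the far shore as the ferry arrives there on crossing 5 is 5 — never all 6.
So no plan with fewer than 7 crossings exists, and this one achieves 7:
1. Ferryman goes to the far shore with the lizard and the sparrow.
2. Ferryman goes back to the near shore alone.
3. Ferryman goes to the far shore with the toad.
4. Ferryman goes back to the near shore alone.
5. Ferryman goes to the far shore with the fly and the moth.
6. Ferryman goes back to the near shore with the lizard.
7. Ferryman goes to the far shore with the frog and the lizard.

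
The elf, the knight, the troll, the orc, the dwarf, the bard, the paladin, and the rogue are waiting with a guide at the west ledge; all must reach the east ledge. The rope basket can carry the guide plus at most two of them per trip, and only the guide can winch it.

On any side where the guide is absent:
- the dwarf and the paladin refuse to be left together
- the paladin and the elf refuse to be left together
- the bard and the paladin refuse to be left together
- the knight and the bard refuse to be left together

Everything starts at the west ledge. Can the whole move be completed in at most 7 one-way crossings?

Counting alone: the guide can take at most 2 across per trip to the east ledge, so moving all 8 needs at least 4 loaded trips out, with a return between consecutive ones — at least 7 crossings.
The safety rule pushes this higher. Following every safe sequence of crossings, the most of the 8 that can be at the east ledge as the rope basket arrives there on crossing 7 is 7 — never all 8.
So the move cannot be finished within 7 crossings. (The shortest complete plan takes 9:)
1. Guide goes to the east ledge with the knight and the paladin.  [the west ledge: the bard, the dwarf, the elf, the orc, the rogue, the troll | the east ledge: the knight, the paladin]
2. Guide goes back to the west ledge alone.  [the west ledge: the bard, the dwarf, the elf, the orc, the rogue, the troll | the east ledge: the knight, the paladin]
3. Guide goes to the east ledge with the troll.  [the west ledge: the bard, the dwarf, the elf, the orc, the rogue | the east ledge: the knight, the paladin, the troll]
4. Guide goes back to the west ledge alone.  [the west ledge: the bard, the dwarf, the elf, the orc, the rogue | the east ledge: the knight, the paladin, the troll]
5. Guide goes to the east ledge with the orc and the rogue.  [the west ledge: the bard, the dwarf, the elf | the east ledge: the knight, the orc, the paladin, the rogue, the troll]
6. Guide goes back to the west ledge alone.  [the west ledge: the bard, the dwarf, the elf | the east ledge: the knight, the orc, the paladin, the rogue, the troll]
7. Guide goes to the east ledge with the dwarf and the elf.  [the west ledge: the bard | the east ledge: the dwarf, the elf, the knight, the orc, the paladin, the rogue, the troll]
8. Guide goes back to the west ledge with the paladin.  [the west ledge: the bard, the paladin | the east ledge: the dwarf, the elf, the knight, the orc, the rogue, the troll]
9. Guide goes to the east ledge with the bard and the paladin.  [the west ledge: — | the east ledge: the bard, the dwarf, the elf, the knight, the orc, the paladin, the rogue, the troll]

No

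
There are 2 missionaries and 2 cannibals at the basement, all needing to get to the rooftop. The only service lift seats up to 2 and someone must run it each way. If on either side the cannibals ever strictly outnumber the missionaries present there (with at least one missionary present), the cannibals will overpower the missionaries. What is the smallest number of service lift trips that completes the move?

5

Counting alone: each trip to the rooftop takes at most 2 across and each return brings at least 1 back, so after t trips out (and t−1 returns) at most 2t − (t−1) of the 4 are across; that first reaches 4 at t = 3, so at least 5 crossings are needed.
The plan below uses exactly 5 crossings, so it is optimal:
1. 2 cannibals → the rooftop.  (the basement: 2M 0C; the rooftop: 0M 2C)
2. 1 cannibal ← the basement.  (the basement: 2M 1C; the rooftop: 0M 1C)
3. 2 missionaries → the rooftop.  (the basement: 0M 1C; the rooftop: 2M 1C)
4. 1 cannibal ← the basement.  (the basement: 0M 2C; the rooftop: 2M 0C)
5. 2 cannibals → the rooftop.  (the basement: 0M 0C; the rooftop: 2M 2C)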